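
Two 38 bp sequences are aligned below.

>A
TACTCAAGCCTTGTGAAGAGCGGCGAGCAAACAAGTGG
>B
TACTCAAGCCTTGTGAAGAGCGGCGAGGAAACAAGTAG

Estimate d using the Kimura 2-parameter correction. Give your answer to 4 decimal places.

0.0546

Of 38 sites, 1 differences are transitions and 1 are transversions, so P = 1/38 ≈ 0.026316 and Q = 1/38 ≈ 0.026316.
Under the Kimura two-parameter model, d = −½ ln(1 − 2P − Q) − ¼ ln(1 − 2Q).
1 − 2P − Q = 0.921052, giving −½ ln(0.921052) = 0.041119.
1 − 2Q = 0.947368, giving −¼ ln(0.947368) = 0.013517.
d = 0.041119 + 0.013517 = 0.054636.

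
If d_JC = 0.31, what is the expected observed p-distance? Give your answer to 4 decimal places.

p = (3/4)(1 − e^(−4d/3)) = 0.75 × (1 − e^(-0.413333)) = 0.75 × (1 − 0.661442) = 0.253919.

0.2539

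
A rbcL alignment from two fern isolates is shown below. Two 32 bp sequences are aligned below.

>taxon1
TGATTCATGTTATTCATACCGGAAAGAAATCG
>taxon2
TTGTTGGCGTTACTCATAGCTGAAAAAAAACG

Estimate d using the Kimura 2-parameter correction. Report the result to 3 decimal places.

Of 32 sites, 5 differences are transitions and 5 are transversions, so P = 5/32 = 0.15625 and Q = 5/32 = 0.15625.
Under the Kimura two-parameter model, d = −½ ln(1 − 2P − Q) − ¼ ln(1 − 2Q).
1 − 2P − Q = 0.53125, giving −½ ln(0.53125) = 0.316261.
1 − 2Q = 0.6875, giving −¼ ln(0.6875) = 0.093673.
d = 0.316261 + 0.093673 = 0.409934.

0.410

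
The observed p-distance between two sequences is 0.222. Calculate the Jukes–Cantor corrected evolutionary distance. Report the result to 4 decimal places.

0.2632

d = −(3/4) ln(1 − 4p/3) = −0.75 ln(1 − 0.296) = −0.75 ln(0.704)
  = −0.75 × (-0.350977) = 0.263233 substitutions/site.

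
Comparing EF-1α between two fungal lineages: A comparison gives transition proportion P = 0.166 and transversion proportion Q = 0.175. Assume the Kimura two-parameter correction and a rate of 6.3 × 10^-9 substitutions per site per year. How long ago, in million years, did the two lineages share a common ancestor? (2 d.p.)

Under the Kimura two-parameter model, d = −½ ln(1 − 2P − Q) − ¼ ln(1 − 2Q).
1 − 2P − Q = 0.493, giving −½ ln(0.493) = 0.353623.
1 − 2Q = 0.65, giving −¼ ln(0.65) = 0.107696.
d = 0.353623 + 0.107696 = 0.461319.
Under a molecular clock d = 2μt, so t = d/(2μ) = 0.461319 / (2 × 6.3 × 10^-9) = 36.61 million years.

36.61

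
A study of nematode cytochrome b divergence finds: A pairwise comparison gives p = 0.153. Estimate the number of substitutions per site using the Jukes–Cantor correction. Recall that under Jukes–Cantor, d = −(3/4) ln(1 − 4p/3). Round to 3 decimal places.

d = −(3/4) ln(1 − 4p/3) = −0.75 ln(1 − 0.204) = −0.75 ln(0.796)
  = −0.75 × (-0.228156) = 0.171117 substitutions/site.

0.171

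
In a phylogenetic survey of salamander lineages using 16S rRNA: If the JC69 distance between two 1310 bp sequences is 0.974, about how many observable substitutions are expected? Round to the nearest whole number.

714

Invert JC69: p = (3/4)(1 − e^(−4d/3)) = 0.75 × (1 − e^(-1.298667)) = 0.75 × (1 − 0.272895) = 0.545329.
Expected differing sites = pL ≈ 0.545329 × 1310 = 714.38099 ≈ 714.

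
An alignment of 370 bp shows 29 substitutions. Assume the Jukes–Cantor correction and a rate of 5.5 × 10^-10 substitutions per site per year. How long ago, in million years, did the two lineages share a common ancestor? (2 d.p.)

75.26

p = 29/370 ≈ 0.078378.
d = −(3/4) ln(1 − 4p/3) = −0.75 ln(1 − 0.104504) = −0.75 ln(0.895496)
  = −0.75 × (-0.110378) = 0.082784 substitutions/site.
Under a molecular clock d = 2μt, so t = d/(2μ) = 0.082784 / (2 × 5.5 × 10^-10) = 75.26 million years.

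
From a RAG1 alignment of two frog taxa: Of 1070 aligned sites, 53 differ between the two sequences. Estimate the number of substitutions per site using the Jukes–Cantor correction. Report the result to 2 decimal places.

p = 53/1070 ≈ 0.049533.
d = −(3/4) ln(1 − 4p/3) = −0.75 ln(1 − 0.066044) = −0.75 ln(0.933956)
  = −0.75 × (-0.068326) = 0.051245 substitutions/site.

0.05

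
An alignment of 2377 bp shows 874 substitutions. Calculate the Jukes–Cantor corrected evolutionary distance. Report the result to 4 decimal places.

p = 874/2377 ≈ 0.36769.
d = −(3/4) ln(1 − 4p/3) = −0.75 ln(1 − 0.490253) = −0.75 ln(0.509747)
  = −0.75 × (-0.673841) = 0.505381 substitutions/site.

0.5054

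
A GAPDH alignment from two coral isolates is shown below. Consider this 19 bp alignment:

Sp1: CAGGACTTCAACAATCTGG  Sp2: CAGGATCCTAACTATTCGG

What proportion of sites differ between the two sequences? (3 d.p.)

The sequences differ at 7 of 19 positions (sites 6, 7, 8, 9, 13, 16, 17).
p = 7/19 = 0.368421… ≈ 0.368 (to 3 d.p.).

0.368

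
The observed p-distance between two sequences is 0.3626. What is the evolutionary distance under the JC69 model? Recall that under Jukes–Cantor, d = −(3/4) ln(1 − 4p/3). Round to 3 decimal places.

0.495

d = −(3/4) ln(1 − 4p/3) = −0.75 ln(1 − 0.483467) = −0.75 ln(0.516533)
  = −0.75 × (-0.660616) = 0.495462 substitutions/site.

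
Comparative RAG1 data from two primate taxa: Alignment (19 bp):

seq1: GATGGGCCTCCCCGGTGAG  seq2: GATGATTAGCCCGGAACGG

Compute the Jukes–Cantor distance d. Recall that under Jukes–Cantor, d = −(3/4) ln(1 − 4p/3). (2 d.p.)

0.91

The sequences differ at 10 of 19 sites (5, 6, 7, 8, 9, 13, 15, 16, 17, 18), so p = 10/19 ≈ 0.526316.
d = −(3/4) ln(1 − 4p/3) = −0.75 ln(1 − 0.701755) = −0.75 ln(0.298245)
  = −0.75 × (-1.209840) = 0.907380 substitutions/site.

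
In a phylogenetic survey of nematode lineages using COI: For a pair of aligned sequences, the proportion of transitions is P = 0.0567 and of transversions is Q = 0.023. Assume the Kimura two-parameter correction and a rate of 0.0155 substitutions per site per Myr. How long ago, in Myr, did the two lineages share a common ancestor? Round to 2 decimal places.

2.75

Under the Kimura two-parameter model, d = −½ ln(1 − 2P − Q) − ¼ ln(1 − 2Q).
1 − 2P − Q = 0.8636, giving −½ ln(0.8636) = 0.073323.
1 − 2Q = 0.954, giving −¼ ln(0.954) = 0.011773.
d = 0.073323 + 0.011773 = 0.085096.
Under a molecular clock d = 2μt, so t = d/(2μ) = 0.085096 / (2 × 0.0155) = 2.75 Myr.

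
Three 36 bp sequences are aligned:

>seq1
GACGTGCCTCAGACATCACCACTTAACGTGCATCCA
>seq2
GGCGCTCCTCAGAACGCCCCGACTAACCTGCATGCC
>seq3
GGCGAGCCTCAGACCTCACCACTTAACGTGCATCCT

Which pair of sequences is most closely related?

seq1 and seq3

seq1–seq2: 13/36 differ, p = 0.361, d = 0.493.
seq1–seq3: 4/36 differ, p = 0.111, d = 0.120.
seq2–seq3: 11/36 differ, p = 0.306, d = 0.392.
The smallest distance is between seq1 and seq3.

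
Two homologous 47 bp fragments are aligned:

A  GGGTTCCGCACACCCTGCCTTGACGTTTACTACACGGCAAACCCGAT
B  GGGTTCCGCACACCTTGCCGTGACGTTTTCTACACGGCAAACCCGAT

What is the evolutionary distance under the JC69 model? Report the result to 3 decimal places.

The sequences differ at 3 of 47 sites (15, 20, 29), so p = 3/47 ≈ 0.06383.
d = −(3/4) ln(1 − 4p/3) = −0.75 ln(1 − 0.085107) = −0.75 ln(0.914893)
  = −0.75 × (-0.088948) = 0.066711 substitutions/site.

0.067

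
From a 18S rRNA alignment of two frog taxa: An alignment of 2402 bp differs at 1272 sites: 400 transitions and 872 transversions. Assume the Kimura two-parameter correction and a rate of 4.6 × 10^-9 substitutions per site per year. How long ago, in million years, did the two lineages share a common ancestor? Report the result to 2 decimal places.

99.92

P = 400/2402 ≈ 0.166528 and Q = 872/2402 ≈ 0.363031.
Under the Kimura two-parameter model, d = −½ ln(1 − 2P − Q) − ¼ ln(1 − 2Q).
1 − 2P − Q = 0.303913, giving −½ ln(0.303913) = 0.595507.
1 − 2Q = 0.273938, giving −¼ ln(0.273938) = 0.323713.
d = 0.595507 + 0.323713 = 0.919220.
Under a molecular clock d = 2μt, so t = d/(2μ) = 0.919220 / (2 × 4.6 × 10^-9) = 99.92 million years.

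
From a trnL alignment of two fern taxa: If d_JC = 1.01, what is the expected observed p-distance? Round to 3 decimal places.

p = (3/4)(1 − e^(−4d/3)) = 0.75 × (1 − e^(-1.346667)) = 0.75 × (1 − 0.260106) = 0.554921.

0.555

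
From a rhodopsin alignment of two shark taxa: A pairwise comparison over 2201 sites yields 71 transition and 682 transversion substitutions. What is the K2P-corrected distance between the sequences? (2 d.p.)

P = 71/2201 ≈ 0.032258 and Q = 682/2201 ≈ 0.309859.
Under the Kimura two-parameter model, d = −½ ln(1 − 2P − Q) − ¼ ln(1 − 2Q).
1 − 2P − Q = 0.625625, giving −½ ln(0.625625) = 0.234502.
1 − 2Q = 0.380282, giving −¼ ln(0.380282) = 0.241711.
d = 0.234502 + 0.241711 = 0.476213.

0.48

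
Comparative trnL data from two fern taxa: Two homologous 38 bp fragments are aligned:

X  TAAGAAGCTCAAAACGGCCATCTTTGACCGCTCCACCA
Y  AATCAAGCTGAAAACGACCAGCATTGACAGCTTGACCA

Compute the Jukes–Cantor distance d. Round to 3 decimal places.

0.324

The sequences differ at 10 of 38 sites (1, 3, 4, 10, 17, 21, 23, 29, 33, 34), so p = 10/38 ≈ 0.263158.
d = −(3/4) ln(1 − 4p/3) = −0.75 ln(1 − 0.350877) = −0.75 ln(0.649123)
  = −0.75 × (-0.432133) = 0.324100 substitutions/site.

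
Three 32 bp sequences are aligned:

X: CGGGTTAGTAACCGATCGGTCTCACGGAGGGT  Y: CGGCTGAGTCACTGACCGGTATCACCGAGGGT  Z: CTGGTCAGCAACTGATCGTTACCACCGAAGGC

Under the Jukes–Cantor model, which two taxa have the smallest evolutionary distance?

X–Y: 7/32 differ, p = 0.219, d = 0.259.
X–Z: 10/32 differ, p = 0.313, d = 0.404.
Y–Z: 10/32 differ, p = 0.313, d = 0.404.
The smallest distance is between X and Y.

X and Y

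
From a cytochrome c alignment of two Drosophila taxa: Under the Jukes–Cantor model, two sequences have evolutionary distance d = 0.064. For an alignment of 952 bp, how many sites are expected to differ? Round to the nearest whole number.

Invert JC69: p = (3/4)(1 − e^(−4d/3)) = 0.75 × (1 − e^(-0.085333)) = 0.75 × (1 − 0.918206) = 0.061346.
Expected differing sites = pL ≈ 0.061346 × 952 = 58.401392 ≈ 58.

58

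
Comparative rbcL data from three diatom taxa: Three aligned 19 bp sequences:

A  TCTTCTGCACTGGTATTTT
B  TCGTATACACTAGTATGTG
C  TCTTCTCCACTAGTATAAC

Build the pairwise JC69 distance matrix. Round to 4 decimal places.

d(A,B) = 0.4099, d(A,C) = 0.3241, d(B,C) = 0.4099

A–B: 6/19 sites differ → p ≈ 0.315789, d = −0.75 ln(1 − 0.421052) = 0.409907 ≈ 0.4099.
A–C: 5/19 sites differ → p ≈ 0.263158, d = −0.75 ln(1 − 0.350877) = 0.324100 ≈ 0.3241.
B–C: 6/19 sites differ → p ≈ 0.315789, d = −0.75 ln(1 − 0.421052) = 0.409907 ≈ 0.4099.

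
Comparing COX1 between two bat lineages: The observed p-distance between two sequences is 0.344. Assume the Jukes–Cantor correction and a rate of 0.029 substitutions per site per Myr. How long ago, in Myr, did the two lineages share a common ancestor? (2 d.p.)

d = −(3/4) ln(1 − 4p/3) = −0.75 ln(1 − 0.458667) = −0.75 ln(0.541333)
  = −0.75 × (-0.613721) = 0.460291 substitutions/site.
Under a molecular clock d = 2μt, so t = d/(2μ) = 0.460291 / (2 × 0.029) = 7.94 Myr.

7.94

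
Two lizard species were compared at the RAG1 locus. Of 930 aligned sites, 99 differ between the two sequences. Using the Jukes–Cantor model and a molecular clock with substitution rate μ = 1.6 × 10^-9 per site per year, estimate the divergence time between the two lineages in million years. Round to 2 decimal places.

p = 99/930 ≈ 0.106452.
d = −(3/4) ln(1 − 4p/3) = −0.75 ln(1 − 0.141936) = −0.75 ln(0.858064)
  = −0.75 × (-0.153077) = 0.114808 substitutions/site.
Under a molecular clock d = 2μt, so t = d/(2μ) = 0.114808 / (2 × 1.6 × 10^-9) = 35.88 million years.

35.88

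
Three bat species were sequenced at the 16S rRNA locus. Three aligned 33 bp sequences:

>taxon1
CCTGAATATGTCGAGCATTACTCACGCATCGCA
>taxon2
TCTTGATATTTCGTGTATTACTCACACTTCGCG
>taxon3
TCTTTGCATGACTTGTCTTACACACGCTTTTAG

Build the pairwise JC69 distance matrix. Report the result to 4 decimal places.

taxon1–taxon2: 9/33 sites differ → p ≈ 0.272727, d = −0.75 ln(1 − 0.363636) = 0.338988 ≈ 0.3390.
taxon1–taxon3: 16/33 sites differ → p ≈ 0.484848, d = −0.75 ln(1 − 0.646464) = 0.779827 ≈ 0.7798.
taxon2–taxon3: 12/33 sites differ → p ≈ 0.363636, d = −0.75 ln(1 − 0.484848) = 0.497470 ≈ 0.4975.

d(taxon1,taxon2) = 0.3390, d(taxon1,taxon3) = 0.7798, d(taxon2,taxon3) = 0.4975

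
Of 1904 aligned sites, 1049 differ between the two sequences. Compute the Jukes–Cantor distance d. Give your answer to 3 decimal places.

p = 1049/1904 ≈ 0.550945.
d = −(3/4) ln(1 − 4p/3) = −0.75 ln(1 − 0.734593) = −0.75 ln(0.265407)
  = −0.75 × (-1.326491) = 0.994868 substitutions/site.

0.995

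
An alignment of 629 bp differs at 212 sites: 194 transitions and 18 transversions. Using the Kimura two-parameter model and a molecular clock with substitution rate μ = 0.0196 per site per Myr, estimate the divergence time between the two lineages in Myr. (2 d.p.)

13.60

P = 194/629 ≈ 0.308426 and Q = 18/629 ≈ 0.028617.
Under the Kimura two-parameter model, d = −½ ln(1 − 2P − Q) − ¼ ln(1 − 2Q).
1 − 2P − Q = 0.354531, giving −½ ln(0.354531) = 0.518480.
1 − 2Q = 0.942766, giving −¼ ln(0.942766) = 0.014734.
d = 0.518480 + 0.014734 = 0.533214.
Under a molecular clock d = 2μt, so t = d/(2μ) = 0.533214 / (2 × 0.0196) = 13.60 Myr.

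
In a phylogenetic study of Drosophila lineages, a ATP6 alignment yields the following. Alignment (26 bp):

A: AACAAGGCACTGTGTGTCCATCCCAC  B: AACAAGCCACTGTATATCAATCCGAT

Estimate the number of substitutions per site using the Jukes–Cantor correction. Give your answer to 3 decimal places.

0.276

The sequences differ at 6 of 26 sites (7, 14, 16, 19, 24, 26), so p = 6/26 ≈ 0.230769.
d = −(3/4) ln(1 − 4p/3) = −0.75 ln(1 − 0.307692) = −0.75 ln(0.692308)
  = −0.75 × (-0.367724) = 0.275793 substitutions/site.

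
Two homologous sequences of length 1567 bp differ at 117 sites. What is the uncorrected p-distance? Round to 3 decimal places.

0.075

p = 117/1567 = 0.074664… ≈ 0.075 (to 3 d.p.).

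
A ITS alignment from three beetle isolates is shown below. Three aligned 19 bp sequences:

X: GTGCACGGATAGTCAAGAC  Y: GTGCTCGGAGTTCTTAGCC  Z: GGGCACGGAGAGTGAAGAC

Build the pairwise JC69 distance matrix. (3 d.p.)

d(X,Y) = 0.618, d(X,Z) = 0.177, d(Y,Z) = 0.618

X–Y: 8/19 sites differ → p ≈ 0.421053, d = −0.75 ln(1 − 0.561404) = 0.618132 ≈ 0.618.
X–Z: 3/19 sites differ → p ≈ 0.157895, d = −0.75 ln(1 − 0.210527) = 0.177292 ≈ 0.177.
Y–Z: 8/19 sites differ → p ≈ 0.421053, d = −0.75 ln(1 − 0.561404) = 0.618132 ≈ 0.618.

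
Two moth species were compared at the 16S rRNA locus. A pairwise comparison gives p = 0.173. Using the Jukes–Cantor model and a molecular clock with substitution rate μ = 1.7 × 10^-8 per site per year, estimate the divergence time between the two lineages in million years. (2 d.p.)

d = −(3/4) ln(1 − 4p/3) = −0.75 ln(1 − 0.230667) = −0.75 ln(0.769333)
  = −0.75 × (-0.262231) = 0.196673 substitutions/site.
Under a molecular clock d = 2μt, so t = d/(2μ) = 0.196673 / (2 × 1.7 × 10^-8) = 5.78 million years.

5.78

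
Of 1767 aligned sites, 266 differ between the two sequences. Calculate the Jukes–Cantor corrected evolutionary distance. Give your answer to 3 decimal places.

p = 266/1767 ≈ 0.150538.
d = −(3/4) ln(1 − 4p/3) = −0.75 ln(1 − 0.200717) = −0.75 ln(0.799283)
  = −0.75 × (-0.224040) = 0.168030 substitutions/site.

0.168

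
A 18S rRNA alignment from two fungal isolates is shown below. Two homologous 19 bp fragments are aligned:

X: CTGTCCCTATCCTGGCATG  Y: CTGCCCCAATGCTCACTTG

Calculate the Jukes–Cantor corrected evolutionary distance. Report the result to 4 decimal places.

The sequences differ at 6 of 19 sites (4, 8, 11, 14, 15, 17), so p = 6/19 ≈ 0.315789.
d = −(3/4) ln(1 − 4p/3) = −0.75 ln(1 − 0.421052) = −0.75 ln(0.578948)
  = −0.75 × (-0.546543) = 0.409907 substitutions/site.

0.4099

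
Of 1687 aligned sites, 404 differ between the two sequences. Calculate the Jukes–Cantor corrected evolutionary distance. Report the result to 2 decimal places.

p = 404/1687 ≈ 0.239478.
d = −(3/4) ln(1 − 4p/3) = −0.75 ln(1 − 0.319304) = −0.75 ln(0.680696)
  = −0.75 × (-0.384639) = 0.288479 substitutions/site.

0.29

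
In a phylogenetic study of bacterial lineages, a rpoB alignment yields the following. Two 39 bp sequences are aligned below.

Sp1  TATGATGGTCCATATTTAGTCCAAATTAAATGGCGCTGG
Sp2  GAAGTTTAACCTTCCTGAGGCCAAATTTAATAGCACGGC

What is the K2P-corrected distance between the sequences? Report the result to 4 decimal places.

0.5984

Of 39 sites, 4 differences are transitions and 12 are transversions, so P = 4/39 ≈ 0.102564 and Q = 12/39 ≈ 0.307692.
Under the Kimura two-parameter model, d = −½ ln(1 − 2P − Q) − ¼ ln(1 − 2Q).
1 − 2P − Q = 0.48718, giving −½ ln(0.48718) = 0.359561.
1 − 2Q = 0.384616, giving −¼ ln(0.384616) = 0.238877.
d = 0.359561 + 0.238877 = 0.598438.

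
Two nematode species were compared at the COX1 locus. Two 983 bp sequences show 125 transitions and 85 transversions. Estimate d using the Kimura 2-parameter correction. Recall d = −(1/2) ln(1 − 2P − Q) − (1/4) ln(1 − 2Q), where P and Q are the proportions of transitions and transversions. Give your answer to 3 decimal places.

0.256

P = 125/983 ≈ 0.127162 and Q = 85/983 ≈ 0.08647.
Under the Kimura two-parameter model, d = −½ ln(1 − 2P − Q) − ¼ ln(1 − 2Q).
1 − 2P − Q = 0.659206, giving −½ ln(0.659206) = 0.208360.
1 − 2Q = 0.82706, giving −¼ ln(0.82706) = 0.047470.
d = 0.208360 + 0.047470 = 0.255830.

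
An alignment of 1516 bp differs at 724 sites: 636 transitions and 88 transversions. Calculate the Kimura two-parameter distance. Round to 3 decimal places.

P = 636/1516 ≈ 0.419525 and Q = 88/1516 ≈ 0.058047.
Under the Kimura two-parameter model, d = −½ ln(1 − 2P − Q) − ¼ ln(1 − 2Q).
1 − 2P − Q = 0.102903, giving −½ ln(0.102903) = 1.136984.
1 − 2Q = 0.883906, giving −¼ ln(0.883906) = 0.030851.
d = 1.136984 + 0.030851 = 1.167835.

1.168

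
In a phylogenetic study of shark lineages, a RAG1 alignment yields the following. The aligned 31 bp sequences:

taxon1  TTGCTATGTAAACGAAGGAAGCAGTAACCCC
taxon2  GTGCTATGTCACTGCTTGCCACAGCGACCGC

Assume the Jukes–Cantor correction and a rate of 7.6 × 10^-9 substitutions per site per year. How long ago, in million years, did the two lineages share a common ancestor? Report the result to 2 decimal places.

40.41

The sequences differ at 13 of 31 sites, so p = 13/31 ≈ 0.419355.
d = −(3/4) ln(1 − 4p/3) = −0.75 ln(1 − 0.55914) = −0.75 ln(0.44086)
  = −0.75 × (-0.819028) = 0.614271 substitutions/site.
Under a molecular clock d = 2μt, so t = d/(2μ) = 0.614271 / (2 × 7.6 × 10^-9) = 40.41 million years.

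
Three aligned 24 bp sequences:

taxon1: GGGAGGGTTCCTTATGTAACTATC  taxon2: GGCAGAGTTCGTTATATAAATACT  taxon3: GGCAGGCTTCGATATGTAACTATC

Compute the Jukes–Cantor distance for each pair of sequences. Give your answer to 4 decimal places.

d(taxon1,taxon2) = 0.3694, d(taxon1,taxon3) = 0.1885, d(taxon2,taxon3) = 0.3694

taxon1–taxon2: 7/24 sites differ → p ≈ 0.291667, d = −0.75 ln(1 − 0.388889) = 0.369358 ≈ 0.3694.
taxon1–taxon3: 4/24 sites differ → p ≈ 0.166667, d = −0.75 ln(1 − 0.222223) = 0.188487 ≈ 0.1885.
taxon2–taxon3: 7/24 sites differ → p ≈ 0.291667, d = −0.75 ln(1 − 0.388889) = 0.369358 ≈ 0.3694.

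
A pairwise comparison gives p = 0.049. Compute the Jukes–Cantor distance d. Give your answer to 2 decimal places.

d = −(3/4) ln(1 − 4p/3) = −0.75 ln(1 − 0.065333) = −0.75 ln(0.934667)
  = −0.75 × (-0.067565) = 0.050674 substitutions/site.

0.05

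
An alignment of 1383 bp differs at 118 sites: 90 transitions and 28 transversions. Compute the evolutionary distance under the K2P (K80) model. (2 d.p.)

P = 90/1383 ≈ 0.065076 and Q = 28/1383 ≈ 0.020246.
Under the Kimura two-parameter model, d = −½ ln(1 − 2P − Q) − ¼ ln(1 − 2Q).
1 − 2P − Q = 0.849602, giving −½ ln(0.849602) = 0.081494.
1 − 2Q = 0.959508, giving −¼ ln(0.959508) = 0.010334.
d = 0.081494 + 0.010334 = 0.091828.

0.09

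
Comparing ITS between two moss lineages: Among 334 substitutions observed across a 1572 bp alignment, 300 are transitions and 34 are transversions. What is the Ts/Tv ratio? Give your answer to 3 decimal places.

8.824

R = 300/34 = 8.823529… ≈ 8.824 (to 3 d.p.).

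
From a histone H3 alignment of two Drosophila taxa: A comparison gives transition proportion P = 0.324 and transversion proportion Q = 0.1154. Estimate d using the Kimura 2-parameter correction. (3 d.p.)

Under the Kimura two-parameter model, d = −½ ln(1 − 2P − Q) − ¼ ln(1 − 2Q).
1 − 2P − Q = 0.2366, giving −½ ln(0.2366) = 0.720692.
1 − 2Q = 0.7692, giving −¼ ln(0.7692) = 0.065601.
d = 0.720692 + 0.065601 = 0.786293.

0.786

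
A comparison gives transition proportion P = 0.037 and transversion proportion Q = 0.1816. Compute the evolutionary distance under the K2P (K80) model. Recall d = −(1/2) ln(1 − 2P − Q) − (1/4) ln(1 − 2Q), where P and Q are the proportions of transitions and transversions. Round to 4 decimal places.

Under the Kimura two-parameter model, d = −½ ln(1 − 2P − Q) − ¼ ln(1 − 2Q).
1 − 2P − Q = 0.7444, giving −½ ln(0.7444) = 0.147588.
1 − 2Q = 0.6368, giving −¼ ln(0.6368) = 0.112825.
d = 0.147588 + 0.112825 = 0.260413.

0.2604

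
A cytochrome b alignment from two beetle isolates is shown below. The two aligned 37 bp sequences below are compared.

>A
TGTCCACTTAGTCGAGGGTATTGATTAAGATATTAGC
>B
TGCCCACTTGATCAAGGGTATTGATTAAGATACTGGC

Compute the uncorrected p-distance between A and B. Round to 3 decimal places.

The sequences differ at 6 of 37 positions (sites 3, 10, 11, 14, 33, 35).
p = 6/37 = 0.162162… ≈ 0.162 (to 3 d.p.).

0.162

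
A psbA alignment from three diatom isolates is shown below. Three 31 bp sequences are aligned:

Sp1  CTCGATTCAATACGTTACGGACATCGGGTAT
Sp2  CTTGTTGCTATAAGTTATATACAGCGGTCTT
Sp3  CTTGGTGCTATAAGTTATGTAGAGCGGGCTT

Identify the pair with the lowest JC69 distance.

Sp1–Sp2: 12/31 differ, p = 0.387, d = 0.544.
Sp1–Sp3: 11/31 differ, p = 0.355, d = 0.481.
Sp2–Sp3: 4/31 differ, p = 0.129, d = 0.142.
The smallest distance is between Sp2 and Sp3.

Sp2 and Sp3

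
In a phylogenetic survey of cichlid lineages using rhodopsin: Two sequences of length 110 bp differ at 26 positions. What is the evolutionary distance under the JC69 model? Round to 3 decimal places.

0.284

p = 26/110 ≈ 0.236364.
d = −(3/4) ln(1 − 4p/3) = −0.75 ln(1 − 0.315152) = −0.75 ln(0.684848)
  = −0.75 × (-0.378558) = 0.283919 substitutions/site.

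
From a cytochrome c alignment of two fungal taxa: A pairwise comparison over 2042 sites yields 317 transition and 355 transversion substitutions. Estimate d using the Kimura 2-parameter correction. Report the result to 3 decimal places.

0.438

P = 317/2042 ≈ 0.15524 and Q = 355/2042 ≈ 0.173849.
Under the Kimura two-parameter model, d = −½ ln(1 − 2P − Q) − ¼ ln(1 − 2Q).
1 − 2P − Q = 0.515671, giving −½ ln(0.515671) = 0.331143.
1 − 2Q = 0.652302, giving −¼ ln(0.652302) = 0.106812.
d = 0.331143 + 0.106812 = 0.437955.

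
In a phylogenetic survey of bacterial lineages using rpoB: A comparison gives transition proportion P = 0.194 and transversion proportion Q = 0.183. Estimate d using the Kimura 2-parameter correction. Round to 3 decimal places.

Under the Kimura two-parameter model, d = −½ ln(1 − 2P − Q) − ¼ ln(1 − 2Q).
1 − 2P − Q = 0.429, giving −½ ln(0.429) = 0.423149.
1 − 2Q = 0.634, giving −¼ ln(0.634) = 0.113927.
d = 0.423149 + 0.113927 = 0.537076.

0.537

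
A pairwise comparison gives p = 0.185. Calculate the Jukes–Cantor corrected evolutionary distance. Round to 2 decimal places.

d = −(3/4) ln(1 − 4p/3) = −0.75 ln(1 − 0.246667) = −0.75 ln(0.753333)
  = −0.75 × (-0.283248) = 0.212436 substitutions/site.

0.21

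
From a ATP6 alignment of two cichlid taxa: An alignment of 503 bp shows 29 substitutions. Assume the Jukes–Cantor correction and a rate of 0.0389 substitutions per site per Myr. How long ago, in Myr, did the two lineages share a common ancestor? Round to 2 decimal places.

p = 29/503 ≈ 0.057654.
d = −(3/4) ln(1 − 4p/3) = −0.75 ln(1 − 0.076872) = −0.75 ln(0.923128)
  = −0.75 × (-0.079987) = 0.059990 substitutions/site.
Under a molecular clock d = 2μt, so t = d/(2μ) = 0.059990 / (2 × 0.0389) = 0.77 Myr.

0.77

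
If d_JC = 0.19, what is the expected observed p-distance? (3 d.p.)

0.168

p = (3/4)(1 − e^(−4d/3)) = 0.75 × (1 − e^(-0.253333)) = 0.75 × (1 − 0.776209) = 0.167843.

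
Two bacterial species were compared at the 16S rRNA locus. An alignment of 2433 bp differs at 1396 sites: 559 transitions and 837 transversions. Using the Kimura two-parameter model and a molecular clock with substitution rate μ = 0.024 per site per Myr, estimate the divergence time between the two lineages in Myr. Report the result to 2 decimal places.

23.02

P = 559/2433 ≈ 0.229758 and Q = 837/2433 ≈ 0.34402.
Under the Kimura two-parameter model, d = −½ ln(1 − 2P − Q) − ¼ ln(1 − 2Q).
1 − 2P − Q = 0.196464, giving −½ ln(0.196464) = 0.813638.
1 − 2Q = 0.31196, giving −¼ ln(0.31196) = 0.291220.
d = 0.813638 + 0.291220 = 1.104858.
Under a molecular clock d = 2μt, so t = d/(2μ) = 1.104858 / (2 × 0.024) = 23.02 Myr.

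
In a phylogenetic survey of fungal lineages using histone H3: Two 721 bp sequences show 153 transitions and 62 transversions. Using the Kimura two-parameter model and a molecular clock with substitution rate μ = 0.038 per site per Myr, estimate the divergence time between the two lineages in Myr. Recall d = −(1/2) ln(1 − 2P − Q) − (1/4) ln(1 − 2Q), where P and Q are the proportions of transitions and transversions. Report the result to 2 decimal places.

P = 153/721 ≈ 0.212205 and Q = 62/721 ≈ 0.085992.
Under the Kimura two-parameter model, d = −½ ln(1 − 2P − Q) − ¼ ln(1 − 2Q).
1 − 2P − Q = 0.489598, giving −½ ln(0.489598) = 0.357085.
1 − 2Q = 0.828016, giving −¼ ln(0.828016) = 0.047181.
d = 0.357085 + 0.047181 = 0.404266.
Under a molecular clock d = 2μt, so t = d/(2μ) = 0.404266 / (2 × 0.038) = 5.32 Myr.

5.32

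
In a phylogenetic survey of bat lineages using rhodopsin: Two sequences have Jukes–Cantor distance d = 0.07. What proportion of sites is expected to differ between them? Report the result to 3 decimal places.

p = (3/4)(1 − e^(−4d/3)) = 0.75 × (1 − e^(-0.093333)) = 0.75 × (1 − 0.910890) = 0.066833.

0.067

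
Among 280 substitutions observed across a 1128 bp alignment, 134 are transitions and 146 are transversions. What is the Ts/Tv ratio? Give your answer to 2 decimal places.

0.92

R = 134/146 = 0.917808… ≈ 0.92 (to 2 d.p.).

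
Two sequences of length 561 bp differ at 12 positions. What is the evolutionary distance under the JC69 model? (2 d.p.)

p = 12/561 ≈ 0.02139.
d = −(3/4) ln(1 − 4p/3) = −0.75 ln(1 − 0.02852) = −0.75 ln(0.97148)
  = −0.75 × (-0.028935) = 0.021701 substitutions/site.

0.02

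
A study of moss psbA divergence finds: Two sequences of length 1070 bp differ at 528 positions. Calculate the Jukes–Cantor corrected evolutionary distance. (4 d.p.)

0.8046

p = 528/1070 ≈ 0.493458.
d = −(3/4) ln(1 − 4p/3) = −0.75 ln(1 − 0.657944) = −0.75 ln(0.342056)
  = −0.75 × (-1.072781) = 0.804586 substitutions/site.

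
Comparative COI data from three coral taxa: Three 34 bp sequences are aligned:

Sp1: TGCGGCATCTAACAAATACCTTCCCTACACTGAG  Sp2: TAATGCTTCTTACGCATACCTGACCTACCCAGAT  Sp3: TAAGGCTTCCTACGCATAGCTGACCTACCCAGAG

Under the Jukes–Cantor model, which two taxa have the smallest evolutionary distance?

Sp1–Sp2: 12/34 differ, p = 0.353, d = 0.477.
Sp1–Sp3: 12/34 differ, p = 0.353, d = 0.477.
Sp2–Sp3: 4/34 differ, p = 0.118, d = 0.128.
The smallest distance is between Sp2 and Sp3.

Sp2 and Sp3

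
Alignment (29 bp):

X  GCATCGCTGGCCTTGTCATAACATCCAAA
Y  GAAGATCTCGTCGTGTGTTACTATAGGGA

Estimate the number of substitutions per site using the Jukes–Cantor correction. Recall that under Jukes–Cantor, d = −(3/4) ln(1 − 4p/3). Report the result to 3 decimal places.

The sequences differ at 15 of 29 sites, so p = 15/29 ≈ 0.517241.
d = −(3/4) ln(1 − 4p/3) = −0.75 ln(1 − 0.689655) = −0.75 ln(0.310345)
  = −0.75 × (-1.170071) = 0.877553 substitutions/site.

0.878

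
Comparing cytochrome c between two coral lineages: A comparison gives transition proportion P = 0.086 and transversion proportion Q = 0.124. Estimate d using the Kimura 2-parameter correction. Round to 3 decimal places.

0.247

Under the Kimura two-parameter model, d = −½ ln(1 − 2P − Q) − ¼ ln(1 − 2Q).
1 − 2P − Q = 0.704, giving −½ ln(0.704) = 0.175488.
1 − 2Q = 0.752, giving −¼ ln(0.752) = 0.071255.
d = 0.175488 + 0.071255 = 0.246743.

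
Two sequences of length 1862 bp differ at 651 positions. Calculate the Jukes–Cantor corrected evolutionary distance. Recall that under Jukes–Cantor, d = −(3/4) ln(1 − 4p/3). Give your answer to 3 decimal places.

0.471

p = 651/1862 ≈ 0.349624.
d = −(3/4) ln(1 − 4p/3) = −0.75 ln(1 − 0.466165) = −0.75 ln(0.533835)
  = −0.75 × (-0.627668) = 0.470751 substitutions/site.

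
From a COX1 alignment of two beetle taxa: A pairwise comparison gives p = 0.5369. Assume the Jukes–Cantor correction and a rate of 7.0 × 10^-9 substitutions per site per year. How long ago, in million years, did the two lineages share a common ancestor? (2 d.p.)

67.41

d = −(3/4) ln(1 − 4p/3) = −0.75 ln(1 − 0.715867) = −0.75 ln(0.284133)
  = −0.75 × (-1.258313) = 0.943735 substitutions/site.
Under a molecular clock d = 2μt, so t = d/(2μ) = 0.943735 / (2 × 7.0 × 10^-9) = 67.41 million years.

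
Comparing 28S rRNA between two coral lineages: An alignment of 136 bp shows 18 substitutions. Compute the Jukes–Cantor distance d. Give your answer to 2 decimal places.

0.15

p = 18/136 ≈ 0.132353.
d = −(3/4) ln(1 − 4p/3) = −0.75 ln(1 − 0.176471) = −0.75 ln(0.823529)
  = −0.75 × (-0.194157) = 0.145618 substitutions/site.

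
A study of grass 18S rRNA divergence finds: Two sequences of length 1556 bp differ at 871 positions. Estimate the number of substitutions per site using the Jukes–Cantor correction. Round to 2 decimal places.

p = 871/1556 ≈ 0.559769.
d = −(3/4) ln(1 − 4p/3) = −0.75 ln(1 − 0.746359) = −0.75 ln(0.253641)
  = −0.75 × (-1.371835) = 1.028876 substitutions/site.

1.03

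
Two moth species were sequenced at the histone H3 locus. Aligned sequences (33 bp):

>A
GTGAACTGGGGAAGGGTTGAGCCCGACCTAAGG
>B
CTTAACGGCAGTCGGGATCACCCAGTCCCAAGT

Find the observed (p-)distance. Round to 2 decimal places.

0.42

The sequences differ at 14 of 33 positions.
p = 14/33 = 0.424242… ≈ 0.42 (to 2 d.p.).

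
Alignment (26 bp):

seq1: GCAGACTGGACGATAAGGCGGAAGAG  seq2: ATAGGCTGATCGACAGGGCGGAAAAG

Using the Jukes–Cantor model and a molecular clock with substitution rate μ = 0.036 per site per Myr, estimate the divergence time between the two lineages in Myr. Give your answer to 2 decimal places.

5.50

The sequences differ at 8 of 26 sites (1, 2, 5, 9, 10, 14, 16, 24), so p = 8/26 ≈ 0.307692.
d = −(3/4) ln(1 − 4p/3) = −0.75 ln(1 − 0.410256) = −0.75 ln(0.589744)
  = −0.75 × (-0.528067) = 0.396050 substitutions/site.
Under a molecular clock d = 2μt, so t = d/(2μ) = 0.396050 / (2 × 0.036) = 5.50 Myr.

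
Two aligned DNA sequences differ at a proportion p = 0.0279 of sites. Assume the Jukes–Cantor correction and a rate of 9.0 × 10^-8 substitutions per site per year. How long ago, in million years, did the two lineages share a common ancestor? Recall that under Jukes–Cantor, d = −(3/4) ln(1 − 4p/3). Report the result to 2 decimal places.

d = −(3/4) ln(1 − 4p/3) = −0.75 ln(1 − 0.0372) = −0.75 ln(0.9628)
  = −0.75 × (-0.037910) = 0.028433 substitutions/site.
Under a molecular clock d = 2μt, so t = d/(2μ) = 0.028433 / (2 × 9.0 × 10^-8) = 0.16 million years.

0.16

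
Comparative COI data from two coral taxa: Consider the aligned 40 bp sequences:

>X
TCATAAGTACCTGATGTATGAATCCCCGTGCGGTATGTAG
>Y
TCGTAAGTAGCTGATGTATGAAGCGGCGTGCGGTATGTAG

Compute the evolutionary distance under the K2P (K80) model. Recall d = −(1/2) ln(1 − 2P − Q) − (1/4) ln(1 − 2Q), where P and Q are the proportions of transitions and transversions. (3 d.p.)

Of 40 sites, 1 differences are transitions and 4 are transversions, so P = 1/40 = 0.025 and Q = 4/40 = 0.1.
Under the Kimura two-parameter model, d = −½ ln(1 − 2P − Q) − ¼ ln(1 − 2Q).
1 − 2P − Q = 0.85, giving −½ ln(0.85) = 0.081259.
1 − 2Q = 0.8, giving −¼ ln(0.8) = 0.055786.
d = 0.081259 + 0.055786 = 0.137045.

0.137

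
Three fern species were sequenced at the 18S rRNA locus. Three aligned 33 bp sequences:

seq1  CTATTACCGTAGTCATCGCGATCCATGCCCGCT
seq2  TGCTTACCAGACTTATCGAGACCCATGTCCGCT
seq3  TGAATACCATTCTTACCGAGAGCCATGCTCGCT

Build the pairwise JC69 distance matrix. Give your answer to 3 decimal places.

seq1–seq2: 10/33 sites differ → p ≈ 0.30303, d = −0.75 ln(1 − 0.40404) = 0.388186 ≈ 0.388.
seq1–seq3: 11/33 sites differ → p ≈ 0.333333, d = −0.75 ln(1 − 0.444444) = 0.440839 ≈ 0.441.
seq2–seq3: 8/33 sites differ → p ≈ 0.242424, d = −0.75 ln(1 − 0.323232) = 0.292820 ≈ 0.293.

d(seq1,seq2) = 0.388, d(seq1,seq3) = 0.441, d(seq2,seq3) = 0.293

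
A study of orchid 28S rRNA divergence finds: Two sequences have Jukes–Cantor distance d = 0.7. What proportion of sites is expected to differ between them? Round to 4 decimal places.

0.4551

p = (3/4)(1 − e^(−4d/3)) = 0.75 × (1 − e^(-0.933333)) = 0.75 × (1 − 0.393241) = 0.455069.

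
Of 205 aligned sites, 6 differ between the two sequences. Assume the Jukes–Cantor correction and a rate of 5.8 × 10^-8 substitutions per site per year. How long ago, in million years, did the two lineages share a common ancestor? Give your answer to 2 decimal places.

0.26

p = 6/205 ≈ 0.029268.
d = −(3/4) ln(1 − 4p/3) = −0.75 ln(1 − 0.039024) = −0.75 ln(0.960976)
  = −0.75 × (-0.039806) = 0.029855 substitutions/site.
Under a molecular clock d = 2μt, so t = d/(2μ) = 0.029855 / (2 × 5.8 × 10^-8) = 0.26 million years.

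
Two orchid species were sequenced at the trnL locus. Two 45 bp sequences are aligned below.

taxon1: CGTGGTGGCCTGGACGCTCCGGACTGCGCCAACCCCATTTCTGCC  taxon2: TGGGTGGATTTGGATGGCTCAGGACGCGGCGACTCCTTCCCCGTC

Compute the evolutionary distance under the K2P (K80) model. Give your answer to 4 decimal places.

1.1006

Of 45 sites, 16 differences are transitions and 7 are transversions, so P = 16/45 ≈ 0.355556 and Q = 7/45 ≈ 0.155556.
Under the Kimura two-parameter model, d = −½ ln(1 − 2P − Q) − ¼ ln(1 − 2Q).
1 − 2P − Q = 0.133332, giving −½ ln(0.133332) = 1.007457.
1 − 2Q = 0.688888, giving −¼ ln(0.688888) = 0.093169.
d = 1.007457 + 0.093169 = 1.100626.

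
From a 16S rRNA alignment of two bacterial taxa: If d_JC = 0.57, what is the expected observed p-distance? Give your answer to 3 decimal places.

0.399

p = (3/4)(1 − e^(−4d/3)) = 0.75 × (1 − e^(-0.76)) = 0.75 × (1 − 0.467666) = 0.399251.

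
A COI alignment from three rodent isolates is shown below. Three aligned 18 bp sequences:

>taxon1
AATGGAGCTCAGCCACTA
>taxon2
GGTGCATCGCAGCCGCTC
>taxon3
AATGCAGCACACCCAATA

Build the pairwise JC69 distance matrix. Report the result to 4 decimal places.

d(taxon1,taxon2) = 0.5482, d(taxon1,taxon3) = 0.2635, d(taxon2,taxon3) = 0.6735

taxon1–taxon2: 7/18 sites differ → p ≈ 0.388889, d = −0.75 ln(1 − 0.518519) = 0.548166 ≈ 0.5482.
taxon1–taxon3: 4/18 sites differ → p ≈ 0.222222, d = −0.75 ln(1 − 0.296296) = 0.263548 ≈ 0.2635.
taxon2–taxon3: 8/18 sites differ → p ≈ 0.444444, d = −0.75 ln(1 − 0.592592) = 0.673455 ≈ 0.6735.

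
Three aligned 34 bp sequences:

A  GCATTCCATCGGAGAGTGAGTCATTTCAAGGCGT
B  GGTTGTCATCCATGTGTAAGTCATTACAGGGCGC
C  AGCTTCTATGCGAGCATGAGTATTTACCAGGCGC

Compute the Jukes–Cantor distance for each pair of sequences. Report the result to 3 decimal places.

d(A,B) = 0.477, d(A,C) = 0.535, d(B,C) = 0.665

A–B: 12/34 sites differ → p ≈ 0.352941, d = −0.75 ln(1 − 0.470588) = 0.476991 ≈ 0.477.
A–C: 13/34 sites differ → p ≈ 0.382353, d = −0.75 ln(1 − 0.509804) = 0.534712 ≈ 0.535.
B–C: 15/34 sites differ → p ≈ 0.441176, d = −0.75 ln(1 − 0.588235) = 0.665477 ≈ 0.665.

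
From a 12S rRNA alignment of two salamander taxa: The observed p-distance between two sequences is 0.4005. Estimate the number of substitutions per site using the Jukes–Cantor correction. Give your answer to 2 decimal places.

0.57

d = −(3/4) ln(1 − 4p/3) = −0.75 ln(1 − 0.534) = −0.75 ln(0.466)
  = −0.75 × (-0.763570) = 0.572678 substitutions/site.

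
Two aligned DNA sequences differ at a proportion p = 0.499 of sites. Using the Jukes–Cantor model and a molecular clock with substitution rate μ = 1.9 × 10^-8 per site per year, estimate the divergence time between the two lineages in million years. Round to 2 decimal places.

d = −(3/4) ln(1 − 4p/3) = −0.75 ln(1 − 0.665333) = −0.75 ln(0.334667)
  = −0.75 × (-1.094619) = 0.820964 substitutions/site.
Under a molecular clock d = 2μt, so t = d/(2μ) = 0.820964 / (2 × 1.9 × 10^-8) = 21.60 million years.

21.60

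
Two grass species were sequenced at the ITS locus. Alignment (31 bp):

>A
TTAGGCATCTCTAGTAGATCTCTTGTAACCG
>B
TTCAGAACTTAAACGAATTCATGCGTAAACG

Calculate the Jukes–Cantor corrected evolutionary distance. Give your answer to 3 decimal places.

0.874

The sequences differ at 16 of 31 sites, so p = 16/31 ≈ 0.516129.
d = −(3/4) ln(1 − 4p/3) = −0.75 ln(1 − 0.688172) = −0.75 ln(0.311828)
  = −0.75 × (-1.165304) = 0.873978 substitutions/site.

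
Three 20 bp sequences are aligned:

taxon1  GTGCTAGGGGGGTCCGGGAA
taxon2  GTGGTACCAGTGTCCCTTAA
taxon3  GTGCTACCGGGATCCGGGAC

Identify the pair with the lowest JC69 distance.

taxon1 and taxon3

taxon1–taxon2: 8/20 differ, p = 0.400, d = 0.572.
taxon1–taxon3: 4/20 differ, p = 0.200, d = 0.233.
taxon2–taxon3: 8/20 differ, p = 0.400, d = 0.572.
The smallest distance is between taxon1 and taxon3.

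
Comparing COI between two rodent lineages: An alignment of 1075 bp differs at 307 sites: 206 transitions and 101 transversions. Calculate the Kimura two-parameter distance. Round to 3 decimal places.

0.376

P = 206/1075 ≈ 0.191628 and Q = 101/1075 ≈ 0.093953.
Under the Kimura two-parameter model, d = −½ ln(1 − 2P − Q) − ¼ ln(1 − 2Q).
1 − 2P − Q = 0.522791, giving −½ ln(0.522791) = 0.324287.
1 − 2Q = 0.812094, giving −¼ ln(0.812094) = 0.052035.
d = 0.324287 + 0.052035 = 0.376322.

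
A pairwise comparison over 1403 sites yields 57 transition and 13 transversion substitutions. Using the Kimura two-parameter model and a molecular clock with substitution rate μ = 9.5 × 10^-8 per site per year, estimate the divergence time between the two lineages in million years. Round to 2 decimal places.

0.27

P = 57/1403 ≈ 0.040627 and Q = 13/1403 ≈ 0.009266.
Under the Kimura two-parameter model, d = −½ ln(1 − 2P − Q) − ¼ ln(1 − 2Q).
1 − 2P − Q = 0.90948, giving −½ ln(0.90948) = 0.047441.
1 − 2Q = 0.981468, giving −¼ ln(0.981468) = 0.004676.
d = 0.047441 + 0.004676 = 0.052117.
Under a molecular clock d = 2μt, so t = d/(2μ) = 0.052117 / (2 × 9.5 × 10^-8) = 0.27 million years.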